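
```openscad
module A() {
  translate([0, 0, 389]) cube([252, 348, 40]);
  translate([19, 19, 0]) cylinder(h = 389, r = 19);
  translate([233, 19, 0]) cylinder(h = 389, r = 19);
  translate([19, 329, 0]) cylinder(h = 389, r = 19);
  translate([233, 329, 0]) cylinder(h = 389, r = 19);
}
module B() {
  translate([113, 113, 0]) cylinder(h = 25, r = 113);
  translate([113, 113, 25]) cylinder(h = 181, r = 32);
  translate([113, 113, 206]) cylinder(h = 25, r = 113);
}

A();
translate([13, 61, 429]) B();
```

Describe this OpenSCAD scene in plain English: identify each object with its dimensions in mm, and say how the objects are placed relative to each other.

A is a simple wooden stool: a rectangular seat 252 mm (x) by 348 mm (y), 40 mm thick, top face at z = 429 mm, on four round legs, each 38 mm in diameter. The legs rest on z = 0, each leg's axis is inset half a diameter from the nearest pair of seat edges (so the leg's bounding box is flush with the corner).

B is a spool: two coaxial disc flanges of radius 113 mm and thickness 25 mm, joined by a core cylinder of radius 32 mm and height 181 mm. The lower flange rests on z = 0 and the three cylinders share a vertical axis.

The spool is on top of the stool, centred.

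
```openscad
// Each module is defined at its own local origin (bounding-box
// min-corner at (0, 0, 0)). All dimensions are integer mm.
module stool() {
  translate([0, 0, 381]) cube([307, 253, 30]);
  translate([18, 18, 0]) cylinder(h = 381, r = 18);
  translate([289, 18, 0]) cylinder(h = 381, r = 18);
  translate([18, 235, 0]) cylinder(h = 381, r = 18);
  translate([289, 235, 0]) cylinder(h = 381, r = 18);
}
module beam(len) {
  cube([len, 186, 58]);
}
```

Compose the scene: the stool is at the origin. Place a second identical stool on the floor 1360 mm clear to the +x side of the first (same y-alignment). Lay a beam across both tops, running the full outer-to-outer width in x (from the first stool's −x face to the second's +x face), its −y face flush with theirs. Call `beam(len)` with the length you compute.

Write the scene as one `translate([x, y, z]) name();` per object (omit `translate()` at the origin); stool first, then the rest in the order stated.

stool();
translate([1667, 0, 0]) stool();
translate([0, 0, 411]) beam(1974);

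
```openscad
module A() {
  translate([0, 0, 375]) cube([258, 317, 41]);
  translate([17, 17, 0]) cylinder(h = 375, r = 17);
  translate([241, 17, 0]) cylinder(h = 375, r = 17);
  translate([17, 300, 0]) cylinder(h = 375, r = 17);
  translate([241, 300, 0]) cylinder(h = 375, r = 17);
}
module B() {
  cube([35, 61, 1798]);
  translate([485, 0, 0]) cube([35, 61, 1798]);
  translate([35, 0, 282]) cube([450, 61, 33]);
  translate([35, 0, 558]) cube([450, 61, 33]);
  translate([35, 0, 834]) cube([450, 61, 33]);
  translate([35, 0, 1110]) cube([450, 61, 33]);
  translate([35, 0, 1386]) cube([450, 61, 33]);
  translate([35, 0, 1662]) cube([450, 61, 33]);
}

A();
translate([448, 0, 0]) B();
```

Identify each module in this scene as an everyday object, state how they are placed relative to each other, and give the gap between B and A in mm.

A is a stool. B is a ladder. The ladder is on the floor beside the stool on its +x side. The gap between the ladder and the stool is 190 mm.

The ladder's nearest face is 190 mm from the stool's +x face.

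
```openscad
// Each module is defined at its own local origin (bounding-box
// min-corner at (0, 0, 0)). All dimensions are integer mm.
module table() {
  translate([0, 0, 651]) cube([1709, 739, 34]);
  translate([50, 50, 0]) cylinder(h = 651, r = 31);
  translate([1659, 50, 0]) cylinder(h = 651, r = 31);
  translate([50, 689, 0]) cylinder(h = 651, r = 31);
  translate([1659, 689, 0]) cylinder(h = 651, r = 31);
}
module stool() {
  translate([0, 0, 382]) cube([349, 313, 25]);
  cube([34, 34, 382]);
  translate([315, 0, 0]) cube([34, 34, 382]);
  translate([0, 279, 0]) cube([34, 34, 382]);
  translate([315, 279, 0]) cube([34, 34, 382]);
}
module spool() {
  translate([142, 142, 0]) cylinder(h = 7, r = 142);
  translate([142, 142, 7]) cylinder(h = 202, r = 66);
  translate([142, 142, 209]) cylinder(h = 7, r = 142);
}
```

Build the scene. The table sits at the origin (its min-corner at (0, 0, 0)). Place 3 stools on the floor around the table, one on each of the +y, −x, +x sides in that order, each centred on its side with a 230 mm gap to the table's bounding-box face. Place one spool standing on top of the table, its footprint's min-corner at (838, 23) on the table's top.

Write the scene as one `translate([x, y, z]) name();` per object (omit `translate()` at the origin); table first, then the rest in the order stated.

table();
translate([680, 969, 0]) stool();
translate([-579, 213, 0]) stool();
translate([1939, 213, 0]) stool();
translate([838, 23, 685]) spool();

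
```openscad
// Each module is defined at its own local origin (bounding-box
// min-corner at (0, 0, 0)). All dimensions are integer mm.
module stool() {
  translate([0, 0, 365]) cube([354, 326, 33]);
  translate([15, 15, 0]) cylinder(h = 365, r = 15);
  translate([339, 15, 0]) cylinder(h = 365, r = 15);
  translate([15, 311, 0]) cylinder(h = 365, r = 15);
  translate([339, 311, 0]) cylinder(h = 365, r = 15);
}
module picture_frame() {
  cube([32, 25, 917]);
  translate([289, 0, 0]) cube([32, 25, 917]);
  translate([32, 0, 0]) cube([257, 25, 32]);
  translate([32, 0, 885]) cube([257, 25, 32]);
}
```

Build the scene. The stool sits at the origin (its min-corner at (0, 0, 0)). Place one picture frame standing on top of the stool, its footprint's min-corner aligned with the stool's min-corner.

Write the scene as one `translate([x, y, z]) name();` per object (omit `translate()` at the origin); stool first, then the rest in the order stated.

stool();
translate([0, 0, 398]) picture_frame();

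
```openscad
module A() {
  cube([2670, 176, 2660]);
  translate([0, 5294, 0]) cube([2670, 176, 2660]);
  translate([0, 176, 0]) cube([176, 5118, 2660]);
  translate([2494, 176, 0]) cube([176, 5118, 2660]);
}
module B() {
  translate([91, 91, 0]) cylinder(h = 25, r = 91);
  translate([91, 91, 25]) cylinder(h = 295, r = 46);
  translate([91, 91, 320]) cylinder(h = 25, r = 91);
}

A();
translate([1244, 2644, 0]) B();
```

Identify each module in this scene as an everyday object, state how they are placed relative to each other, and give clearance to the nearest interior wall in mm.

A is a house frame. B is a spool. The spool sits inside the house frame, centred. The clearance to the nearest interior wall is 1068 mm.

Clearances: x = 1068, y = 2468; minimum 1068 mm.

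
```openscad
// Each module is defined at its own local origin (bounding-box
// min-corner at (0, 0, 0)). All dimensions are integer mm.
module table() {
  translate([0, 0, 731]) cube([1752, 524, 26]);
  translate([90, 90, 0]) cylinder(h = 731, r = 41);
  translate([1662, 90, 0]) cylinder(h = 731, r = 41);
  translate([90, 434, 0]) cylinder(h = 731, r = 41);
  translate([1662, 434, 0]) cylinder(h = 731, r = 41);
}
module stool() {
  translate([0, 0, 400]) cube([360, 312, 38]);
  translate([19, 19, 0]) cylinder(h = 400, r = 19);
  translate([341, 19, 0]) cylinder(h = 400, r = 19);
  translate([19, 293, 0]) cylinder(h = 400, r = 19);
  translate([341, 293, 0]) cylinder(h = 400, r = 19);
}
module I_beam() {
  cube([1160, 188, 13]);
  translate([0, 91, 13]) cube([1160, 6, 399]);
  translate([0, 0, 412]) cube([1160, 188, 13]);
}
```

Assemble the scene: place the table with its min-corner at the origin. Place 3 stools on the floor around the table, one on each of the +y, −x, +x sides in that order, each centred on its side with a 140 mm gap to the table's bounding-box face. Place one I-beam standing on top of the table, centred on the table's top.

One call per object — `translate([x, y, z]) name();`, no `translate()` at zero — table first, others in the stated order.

table();
translate([696, 664, 0]) stool();
translate([-500, 106, 0]) stool();
translate([1892, 106, 0]) stool();
translate([296, 168, 757]) I_beam();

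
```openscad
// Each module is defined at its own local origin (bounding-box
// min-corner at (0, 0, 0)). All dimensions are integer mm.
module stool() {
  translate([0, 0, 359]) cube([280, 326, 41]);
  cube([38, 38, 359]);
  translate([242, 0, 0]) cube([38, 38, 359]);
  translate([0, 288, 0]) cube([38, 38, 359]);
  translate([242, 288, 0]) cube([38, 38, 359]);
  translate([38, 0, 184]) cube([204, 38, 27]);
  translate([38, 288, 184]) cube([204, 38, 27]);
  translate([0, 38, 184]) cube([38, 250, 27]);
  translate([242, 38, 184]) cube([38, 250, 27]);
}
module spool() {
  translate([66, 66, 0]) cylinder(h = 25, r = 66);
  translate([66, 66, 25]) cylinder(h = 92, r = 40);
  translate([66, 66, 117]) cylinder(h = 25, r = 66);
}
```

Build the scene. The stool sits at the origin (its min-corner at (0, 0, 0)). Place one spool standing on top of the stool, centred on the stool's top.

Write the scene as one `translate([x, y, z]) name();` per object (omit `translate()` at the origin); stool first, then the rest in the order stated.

stool();
translate([74, 97, 400]) spool();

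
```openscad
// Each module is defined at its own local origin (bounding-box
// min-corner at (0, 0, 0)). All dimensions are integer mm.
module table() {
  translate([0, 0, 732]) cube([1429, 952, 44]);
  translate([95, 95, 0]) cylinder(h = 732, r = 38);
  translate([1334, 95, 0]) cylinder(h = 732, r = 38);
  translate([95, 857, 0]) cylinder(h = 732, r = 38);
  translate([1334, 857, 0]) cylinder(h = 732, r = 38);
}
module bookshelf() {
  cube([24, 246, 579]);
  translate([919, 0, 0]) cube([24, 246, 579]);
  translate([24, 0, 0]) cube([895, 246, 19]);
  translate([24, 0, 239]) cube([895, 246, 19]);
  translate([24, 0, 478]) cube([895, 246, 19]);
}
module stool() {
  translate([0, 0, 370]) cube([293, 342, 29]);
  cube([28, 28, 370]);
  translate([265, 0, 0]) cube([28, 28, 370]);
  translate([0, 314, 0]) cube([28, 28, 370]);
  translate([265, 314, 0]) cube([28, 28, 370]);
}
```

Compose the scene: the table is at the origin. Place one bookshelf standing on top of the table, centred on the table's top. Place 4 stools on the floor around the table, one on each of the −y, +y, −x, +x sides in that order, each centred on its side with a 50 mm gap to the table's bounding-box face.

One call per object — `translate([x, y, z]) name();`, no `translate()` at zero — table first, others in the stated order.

table();
translate([243, 353, 776]) bookshelf();
translate([568, -392, 0]) stool();
translate([568, 1002, 0]) stool();
translate([-343, 305, 0]) stool();
translate([1479, 305, 0]) stool();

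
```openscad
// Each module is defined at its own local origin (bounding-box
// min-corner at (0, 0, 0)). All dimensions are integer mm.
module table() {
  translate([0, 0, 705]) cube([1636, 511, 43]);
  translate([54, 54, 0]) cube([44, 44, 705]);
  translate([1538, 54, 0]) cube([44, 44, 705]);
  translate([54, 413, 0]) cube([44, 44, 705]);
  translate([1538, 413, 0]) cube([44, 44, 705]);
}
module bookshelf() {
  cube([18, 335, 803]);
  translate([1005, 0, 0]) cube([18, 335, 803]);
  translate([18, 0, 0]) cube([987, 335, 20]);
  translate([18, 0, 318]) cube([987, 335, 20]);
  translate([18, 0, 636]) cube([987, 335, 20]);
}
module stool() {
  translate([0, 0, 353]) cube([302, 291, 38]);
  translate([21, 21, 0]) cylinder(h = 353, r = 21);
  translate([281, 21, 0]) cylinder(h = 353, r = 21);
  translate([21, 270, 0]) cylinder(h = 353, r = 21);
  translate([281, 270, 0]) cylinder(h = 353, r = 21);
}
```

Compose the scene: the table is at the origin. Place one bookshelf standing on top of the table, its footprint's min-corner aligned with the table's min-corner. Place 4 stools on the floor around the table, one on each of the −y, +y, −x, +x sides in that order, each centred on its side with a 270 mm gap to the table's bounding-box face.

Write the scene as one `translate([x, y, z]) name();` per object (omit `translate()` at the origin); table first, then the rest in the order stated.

table();
translate([0, 0, 748]) bookshelf();
translate([667, -561, 0]) stool();
translate([667, 781, 0]) stool();
translate([-572, 110, 0]) stool();
translate([1906, 110, 0]) stool();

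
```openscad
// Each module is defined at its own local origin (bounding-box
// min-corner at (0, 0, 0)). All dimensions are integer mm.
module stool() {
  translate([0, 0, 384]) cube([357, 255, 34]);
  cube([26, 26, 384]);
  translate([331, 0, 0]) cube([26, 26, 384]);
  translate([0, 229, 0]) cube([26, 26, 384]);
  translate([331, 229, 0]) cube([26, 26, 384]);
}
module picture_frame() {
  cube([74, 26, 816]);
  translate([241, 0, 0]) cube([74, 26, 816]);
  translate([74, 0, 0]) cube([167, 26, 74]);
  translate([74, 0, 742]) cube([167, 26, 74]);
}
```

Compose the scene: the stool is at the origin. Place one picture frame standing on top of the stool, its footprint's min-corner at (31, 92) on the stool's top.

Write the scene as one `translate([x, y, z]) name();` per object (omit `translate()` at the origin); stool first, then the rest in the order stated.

stool();
translate([31, 92, 418]) picture_frame();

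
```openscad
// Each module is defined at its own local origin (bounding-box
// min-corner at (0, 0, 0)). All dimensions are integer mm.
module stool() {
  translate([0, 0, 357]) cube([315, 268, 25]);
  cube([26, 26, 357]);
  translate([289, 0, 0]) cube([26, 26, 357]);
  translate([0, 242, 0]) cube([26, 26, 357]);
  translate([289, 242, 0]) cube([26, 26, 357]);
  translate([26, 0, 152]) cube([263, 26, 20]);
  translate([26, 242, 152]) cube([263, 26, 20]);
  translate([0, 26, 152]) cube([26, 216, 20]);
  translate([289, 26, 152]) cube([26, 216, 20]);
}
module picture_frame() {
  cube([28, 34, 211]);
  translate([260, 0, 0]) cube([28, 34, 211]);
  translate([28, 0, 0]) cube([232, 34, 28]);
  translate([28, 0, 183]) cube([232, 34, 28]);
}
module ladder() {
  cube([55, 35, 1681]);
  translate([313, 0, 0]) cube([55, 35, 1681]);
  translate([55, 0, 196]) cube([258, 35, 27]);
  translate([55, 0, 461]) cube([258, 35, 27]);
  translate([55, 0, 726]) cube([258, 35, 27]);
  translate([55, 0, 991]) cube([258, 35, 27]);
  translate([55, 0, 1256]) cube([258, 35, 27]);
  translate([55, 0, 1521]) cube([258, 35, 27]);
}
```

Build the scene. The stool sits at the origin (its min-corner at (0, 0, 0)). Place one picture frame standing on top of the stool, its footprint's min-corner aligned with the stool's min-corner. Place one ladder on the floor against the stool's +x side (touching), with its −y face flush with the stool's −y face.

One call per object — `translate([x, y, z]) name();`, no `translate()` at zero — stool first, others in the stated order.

stool();
translate([0, 0, 382]) picture_frame();
translate([315, 0, 0]) ladder();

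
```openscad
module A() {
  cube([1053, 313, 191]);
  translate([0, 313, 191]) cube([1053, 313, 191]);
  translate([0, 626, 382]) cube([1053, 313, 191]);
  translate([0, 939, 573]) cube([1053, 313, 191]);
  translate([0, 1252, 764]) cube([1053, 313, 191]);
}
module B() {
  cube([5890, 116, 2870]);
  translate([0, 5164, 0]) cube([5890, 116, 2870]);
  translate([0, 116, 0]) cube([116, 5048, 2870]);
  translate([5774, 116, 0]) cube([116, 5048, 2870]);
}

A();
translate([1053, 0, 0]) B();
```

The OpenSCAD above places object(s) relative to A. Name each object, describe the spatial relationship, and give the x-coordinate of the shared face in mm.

A is a staircase. B is a house frame. The house frame is against the staircase's +x side, with their −y faces flush. The x-coordinate of the shared face is 1053 mm.

The staircase's +x face and the house frame's −x face are both at x = 1053 mm.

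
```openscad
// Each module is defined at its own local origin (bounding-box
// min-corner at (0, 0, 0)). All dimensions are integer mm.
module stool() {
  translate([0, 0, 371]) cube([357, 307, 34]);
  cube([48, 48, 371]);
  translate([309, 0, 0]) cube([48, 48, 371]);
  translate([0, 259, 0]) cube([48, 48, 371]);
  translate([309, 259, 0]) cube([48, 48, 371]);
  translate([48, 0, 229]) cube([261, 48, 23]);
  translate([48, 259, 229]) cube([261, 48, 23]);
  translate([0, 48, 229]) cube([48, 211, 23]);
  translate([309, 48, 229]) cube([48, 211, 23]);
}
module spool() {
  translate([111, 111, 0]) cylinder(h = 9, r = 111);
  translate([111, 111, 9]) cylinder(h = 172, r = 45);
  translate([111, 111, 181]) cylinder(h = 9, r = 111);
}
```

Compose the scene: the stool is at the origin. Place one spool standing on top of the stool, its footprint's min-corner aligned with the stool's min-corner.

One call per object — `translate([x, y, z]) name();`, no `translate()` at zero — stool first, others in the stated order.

stool();
translate([0, 0, 405]) spool();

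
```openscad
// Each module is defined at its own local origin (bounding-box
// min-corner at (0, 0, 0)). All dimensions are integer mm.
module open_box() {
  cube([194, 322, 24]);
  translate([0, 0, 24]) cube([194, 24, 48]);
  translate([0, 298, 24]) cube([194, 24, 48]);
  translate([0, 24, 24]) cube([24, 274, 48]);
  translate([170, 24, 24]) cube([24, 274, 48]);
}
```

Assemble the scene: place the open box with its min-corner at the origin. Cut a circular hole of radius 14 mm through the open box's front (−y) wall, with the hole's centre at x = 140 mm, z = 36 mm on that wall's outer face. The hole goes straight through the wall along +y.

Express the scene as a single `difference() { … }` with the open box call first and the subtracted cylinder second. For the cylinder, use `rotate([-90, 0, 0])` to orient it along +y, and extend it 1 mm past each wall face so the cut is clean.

difference() {
  open_box();
  translate([140, -1, 36]) rotate([-90, 0, 0]) cylinder(h = 26, r = 14);
}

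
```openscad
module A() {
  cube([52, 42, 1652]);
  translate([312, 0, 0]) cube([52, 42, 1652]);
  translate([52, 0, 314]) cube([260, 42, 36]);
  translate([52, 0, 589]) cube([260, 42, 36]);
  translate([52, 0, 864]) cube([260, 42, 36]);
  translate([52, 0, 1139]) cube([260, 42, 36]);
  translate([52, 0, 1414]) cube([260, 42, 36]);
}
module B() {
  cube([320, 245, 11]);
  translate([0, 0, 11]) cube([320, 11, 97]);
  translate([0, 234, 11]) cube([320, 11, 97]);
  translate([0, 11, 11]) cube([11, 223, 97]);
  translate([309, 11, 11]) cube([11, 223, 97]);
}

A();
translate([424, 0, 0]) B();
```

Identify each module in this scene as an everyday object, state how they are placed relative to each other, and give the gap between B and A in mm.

The open box's nearest face is 60 mm from the ladder's +x face.

A is a ladder. B is an open box. The open box is on the floor beside the ladder on its +x side. The gap between the open box and the ladder is 60 mm.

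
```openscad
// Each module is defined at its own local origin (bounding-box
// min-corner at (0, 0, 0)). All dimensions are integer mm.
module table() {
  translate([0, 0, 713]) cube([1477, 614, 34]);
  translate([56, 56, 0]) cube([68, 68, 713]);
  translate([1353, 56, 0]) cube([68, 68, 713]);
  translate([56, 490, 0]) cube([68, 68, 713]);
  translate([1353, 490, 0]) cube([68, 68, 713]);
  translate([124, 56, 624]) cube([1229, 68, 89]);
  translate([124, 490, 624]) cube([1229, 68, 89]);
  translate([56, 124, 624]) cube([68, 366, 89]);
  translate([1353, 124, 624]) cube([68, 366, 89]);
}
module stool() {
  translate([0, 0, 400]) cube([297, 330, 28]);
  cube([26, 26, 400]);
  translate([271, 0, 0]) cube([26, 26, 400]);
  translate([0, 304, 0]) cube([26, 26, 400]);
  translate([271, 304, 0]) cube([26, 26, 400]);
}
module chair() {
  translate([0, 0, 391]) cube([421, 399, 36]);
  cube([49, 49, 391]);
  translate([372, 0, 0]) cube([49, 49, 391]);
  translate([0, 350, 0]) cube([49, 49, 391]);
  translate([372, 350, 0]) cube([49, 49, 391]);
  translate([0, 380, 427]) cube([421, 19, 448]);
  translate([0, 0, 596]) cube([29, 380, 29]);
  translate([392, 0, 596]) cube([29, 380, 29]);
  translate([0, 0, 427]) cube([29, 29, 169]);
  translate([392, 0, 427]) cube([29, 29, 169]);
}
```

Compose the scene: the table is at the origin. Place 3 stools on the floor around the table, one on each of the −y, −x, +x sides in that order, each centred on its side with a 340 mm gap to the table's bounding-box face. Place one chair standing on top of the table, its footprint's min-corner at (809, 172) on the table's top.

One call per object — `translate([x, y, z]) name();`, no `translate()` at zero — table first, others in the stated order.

table();
translate([590, -670, 0]) stool();
translate([-637, 142, 0]) stool();
translate([1817, 142, 0]) stool();
translate([809, 172, 747]) chair();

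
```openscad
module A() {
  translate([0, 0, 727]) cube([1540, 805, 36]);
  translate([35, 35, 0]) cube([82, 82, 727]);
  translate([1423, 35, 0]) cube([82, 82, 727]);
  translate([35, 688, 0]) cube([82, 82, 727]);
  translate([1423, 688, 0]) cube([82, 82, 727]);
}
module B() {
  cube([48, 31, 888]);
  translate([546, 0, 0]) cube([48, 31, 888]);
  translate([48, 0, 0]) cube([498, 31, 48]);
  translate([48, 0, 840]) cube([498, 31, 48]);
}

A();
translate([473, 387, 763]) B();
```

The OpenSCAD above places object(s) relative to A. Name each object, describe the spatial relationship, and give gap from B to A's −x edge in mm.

A is a table. B is a picture frame. The picture frame is on top of the table, centred. The gap from the picture frame to the table's −x edge is 473 mm.

The picture frame's min-x is at 473; the table's min-x is 0; gap = 473 mm.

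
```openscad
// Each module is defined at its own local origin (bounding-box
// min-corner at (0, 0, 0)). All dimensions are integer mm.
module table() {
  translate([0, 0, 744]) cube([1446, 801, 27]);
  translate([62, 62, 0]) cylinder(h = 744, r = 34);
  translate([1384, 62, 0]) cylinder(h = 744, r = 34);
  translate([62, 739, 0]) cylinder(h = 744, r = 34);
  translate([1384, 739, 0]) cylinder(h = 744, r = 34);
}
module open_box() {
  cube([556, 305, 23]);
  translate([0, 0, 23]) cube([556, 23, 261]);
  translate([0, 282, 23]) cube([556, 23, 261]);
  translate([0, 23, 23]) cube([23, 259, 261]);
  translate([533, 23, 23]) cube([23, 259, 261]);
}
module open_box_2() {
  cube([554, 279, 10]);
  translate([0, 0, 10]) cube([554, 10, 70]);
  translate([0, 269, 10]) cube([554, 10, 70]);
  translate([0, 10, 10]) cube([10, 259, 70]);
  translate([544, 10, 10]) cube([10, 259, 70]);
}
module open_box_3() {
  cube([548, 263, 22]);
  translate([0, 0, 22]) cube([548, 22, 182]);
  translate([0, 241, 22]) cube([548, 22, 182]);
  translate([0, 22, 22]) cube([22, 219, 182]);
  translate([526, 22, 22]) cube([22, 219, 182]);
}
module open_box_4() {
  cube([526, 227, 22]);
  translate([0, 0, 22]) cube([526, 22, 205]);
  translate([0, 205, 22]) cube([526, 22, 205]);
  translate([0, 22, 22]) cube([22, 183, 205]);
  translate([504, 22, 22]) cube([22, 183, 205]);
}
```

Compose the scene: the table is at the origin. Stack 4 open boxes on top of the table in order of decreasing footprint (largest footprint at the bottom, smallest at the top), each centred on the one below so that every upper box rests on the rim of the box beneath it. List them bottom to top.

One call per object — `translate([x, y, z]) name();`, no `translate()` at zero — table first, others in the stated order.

table();
translate([445, 248, 771]) open_box();
translate([446, 261, 1055]) open_box_2();
translate([449, 269, 1135]) open_box_3();
translate([460, 287, 1339]) open_box_4();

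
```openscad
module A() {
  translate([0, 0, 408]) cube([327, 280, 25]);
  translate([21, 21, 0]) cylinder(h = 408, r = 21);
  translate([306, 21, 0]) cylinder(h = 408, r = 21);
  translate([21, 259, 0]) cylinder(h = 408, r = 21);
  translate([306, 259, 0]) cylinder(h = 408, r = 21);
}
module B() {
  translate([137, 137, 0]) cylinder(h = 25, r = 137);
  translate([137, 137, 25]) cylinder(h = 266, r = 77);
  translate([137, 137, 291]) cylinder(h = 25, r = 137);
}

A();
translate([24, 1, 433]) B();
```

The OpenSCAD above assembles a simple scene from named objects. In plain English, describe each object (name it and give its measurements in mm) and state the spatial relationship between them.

A is a four-legged stool. The seat is 327×280 mm, 25 mm thick, top at z = 433 mm. It stands on four round legs, each 42 mm in diameter, from z = 0 to the seat underside, each leg's axis is inset half a diameter from the nearest pair of seat edges (so the leg's bounding box is flush with the corner).

B is a spool: two coaxial disc flanges of radius 137 mm and thickness 25 mm, joined by a core cylinder of radius 77 mm and height 266 mm. The lower flange rests on z = 0 and the three cylinders share a vertical axis.

The spool is on top of the stool.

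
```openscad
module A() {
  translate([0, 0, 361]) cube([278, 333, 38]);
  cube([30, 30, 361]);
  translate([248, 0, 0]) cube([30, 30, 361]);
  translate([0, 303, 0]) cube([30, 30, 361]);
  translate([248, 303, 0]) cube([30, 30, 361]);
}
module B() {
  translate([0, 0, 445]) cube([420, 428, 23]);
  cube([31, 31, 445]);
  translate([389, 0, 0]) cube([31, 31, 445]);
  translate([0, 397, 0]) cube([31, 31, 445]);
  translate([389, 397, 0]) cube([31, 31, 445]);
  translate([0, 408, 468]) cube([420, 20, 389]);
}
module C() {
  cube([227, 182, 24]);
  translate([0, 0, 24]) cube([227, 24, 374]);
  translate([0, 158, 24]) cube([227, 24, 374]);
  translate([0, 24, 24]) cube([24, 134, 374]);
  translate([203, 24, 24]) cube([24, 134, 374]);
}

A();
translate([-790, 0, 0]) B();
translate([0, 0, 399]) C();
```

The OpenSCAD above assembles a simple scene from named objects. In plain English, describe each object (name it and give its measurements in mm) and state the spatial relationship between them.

A is a simple wooden stool: a rectangular seat 278 mm (x) by 333 mm (y), 38 mm thick, top face at z = 399 mm, on four square legs, each 30×30 mm in cross-section. The legs rest on z = 0, each flush with a corner of the seat.

B is a chair: 420×428 mm seat, 23 mm thick, top at z = 468 mm, on four 31 mm square corner legs flush with the seat edges. A 20 mm thick backrest slab spans the full seat width, extending 389 mm above the seat top, its back face flush with the seat's +y edge.

C is an open storage box with external size 227×182×398 mm and wall thickness 24 mm (the base is also 24 mm thick). The base covers the whole footprint; the four walls stand on the base, with the y-facing walls full-width and the x-facing walls fitting between their inner faces.

The chair is on the floor beside the stool on its −x side. The open box is on top of the stool.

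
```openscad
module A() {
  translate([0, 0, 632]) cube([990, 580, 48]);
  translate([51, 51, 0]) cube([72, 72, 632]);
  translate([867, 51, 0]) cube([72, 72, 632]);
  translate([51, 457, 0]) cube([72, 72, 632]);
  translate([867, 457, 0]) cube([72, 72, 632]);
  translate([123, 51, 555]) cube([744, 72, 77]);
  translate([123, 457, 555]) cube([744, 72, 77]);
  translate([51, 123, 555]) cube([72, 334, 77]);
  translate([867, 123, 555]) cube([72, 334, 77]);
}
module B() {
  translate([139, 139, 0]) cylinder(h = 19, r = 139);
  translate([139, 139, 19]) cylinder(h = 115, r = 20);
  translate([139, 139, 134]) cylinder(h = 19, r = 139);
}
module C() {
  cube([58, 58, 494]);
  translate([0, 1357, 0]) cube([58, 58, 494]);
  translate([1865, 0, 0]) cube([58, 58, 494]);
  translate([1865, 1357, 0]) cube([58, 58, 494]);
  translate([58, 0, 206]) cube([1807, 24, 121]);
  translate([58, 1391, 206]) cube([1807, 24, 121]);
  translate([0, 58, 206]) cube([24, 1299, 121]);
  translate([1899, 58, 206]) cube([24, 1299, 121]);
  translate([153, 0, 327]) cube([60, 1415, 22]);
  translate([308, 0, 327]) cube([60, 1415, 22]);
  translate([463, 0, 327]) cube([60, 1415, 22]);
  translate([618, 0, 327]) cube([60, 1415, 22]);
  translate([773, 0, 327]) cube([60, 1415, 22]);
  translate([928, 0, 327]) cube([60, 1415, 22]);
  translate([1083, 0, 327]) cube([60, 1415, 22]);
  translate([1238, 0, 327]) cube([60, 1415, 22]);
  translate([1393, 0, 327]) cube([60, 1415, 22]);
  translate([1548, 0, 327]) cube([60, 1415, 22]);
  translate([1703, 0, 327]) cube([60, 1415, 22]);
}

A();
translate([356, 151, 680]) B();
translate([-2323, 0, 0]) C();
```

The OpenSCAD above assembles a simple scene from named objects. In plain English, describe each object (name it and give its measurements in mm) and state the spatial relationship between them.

A is a rectangular dining table. The top is 990×580×48 mm with its upper surface at z = 680 mm. It stands on four 72×72 mm square legs, each inset 51 mm from the nearest pair of top edges, running from the floor to the underside of the top. Four apron rails, 72 mm thick and 77 mm tall, run between adjacent legs with their top edges flush with the underside of the top and their outer faces flush with the legs' outer faces.

B is a spool: two coaxial disc flanges of radius 139 mm and thickness 19 mm, joined by a core cylinder of radius 20 mm and height 115 mm. The lower flange rests on z = 0 and the three cylinders share a vertical axis.

C is a bed frame 1923 mm long (x) by 1415 mm wide (y). Four 58×58 mm corner posts, 494 mm tall, at the corners of the footprint. Four rails of 24 mm thickness and 121 mm height run between adjacent posts with their undersides at z = 206 mm, their outer faces flush with the outside of the frame (the two x-running rails run between the posts' inner faces; the two y-running rails run between the posts' inner faces). 11 slats, each 60 mm wide (x) and 22 mm thick, lie across the top of the two x-running rails, running the full 1415 mm width of the frame in y; the slats are evenly spaced along x between the inner faces of the end posts with equal gaps (rounded down to the nearest mm) at the −x end and between each pair — any rounding remainder accumulates at the +x end.

The spool is on top of the table, centred. The bed frame is on the floor beside the table on its −x side.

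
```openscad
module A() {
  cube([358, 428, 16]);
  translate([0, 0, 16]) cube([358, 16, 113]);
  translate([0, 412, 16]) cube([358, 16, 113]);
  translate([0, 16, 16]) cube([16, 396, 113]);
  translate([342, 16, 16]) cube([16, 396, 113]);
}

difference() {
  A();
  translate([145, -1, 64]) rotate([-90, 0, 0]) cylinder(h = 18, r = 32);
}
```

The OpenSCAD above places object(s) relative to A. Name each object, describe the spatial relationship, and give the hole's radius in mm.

The subtracted cylinder has r = 32 mm.

A is an open box. The open box has a circular hole through its front wall. The hole's radius is 32 mm.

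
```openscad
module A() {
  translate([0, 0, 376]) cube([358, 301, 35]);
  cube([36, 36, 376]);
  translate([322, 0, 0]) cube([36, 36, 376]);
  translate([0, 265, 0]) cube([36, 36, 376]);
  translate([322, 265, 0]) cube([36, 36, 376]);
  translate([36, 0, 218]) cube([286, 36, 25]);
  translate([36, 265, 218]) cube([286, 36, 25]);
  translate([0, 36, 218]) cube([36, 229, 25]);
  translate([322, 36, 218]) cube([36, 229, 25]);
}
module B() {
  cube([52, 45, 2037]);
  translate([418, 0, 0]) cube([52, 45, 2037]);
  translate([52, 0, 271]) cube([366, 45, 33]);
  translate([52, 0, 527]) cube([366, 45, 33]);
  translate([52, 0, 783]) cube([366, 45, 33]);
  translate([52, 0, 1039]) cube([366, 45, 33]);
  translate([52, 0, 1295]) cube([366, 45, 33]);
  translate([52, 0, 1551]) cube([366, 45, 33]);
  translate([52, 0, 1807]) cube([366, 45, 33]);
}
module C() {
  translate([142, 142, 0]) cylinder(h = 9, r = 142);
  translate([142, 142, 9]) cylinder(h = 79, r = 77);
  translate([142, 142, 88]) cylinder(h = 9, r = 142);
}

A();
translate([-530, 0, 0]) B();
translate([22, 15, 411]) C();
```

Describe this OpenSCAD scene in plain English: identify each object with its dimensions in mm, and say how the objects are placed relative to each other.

A is a four-legged stool. The seat is 358×301 mm, 35 mm thick, top at z = 411 mm. It stands on four square legs, each 36×36 mm in cross-section, from z = 0 to the seat underside, each flush with a corner of the seat. Four stretchers, 36 mm wide and 25 mm tall, connect adjacent legs with their undersides at z = 218 mm, each running between the inner faces of the legs it joins and aligned with the legs' outer faces on the other axis.

B is a straight ladder. Two 52×45 mm vertical rails, 2037 mm tall, stand 470 mm apart (outside-to-outside) with their front faces coplanar on the −y side. 7 rungs, each 45 mm deep and 33 mm tall, span between the inner faces of the rails, front faces flush with the rails. The lowest rung's underside is at z = 271 mm and rungs are spaced 256 mm apart (underside to underside).

C is a spool: two coaxial disc flanges of radius 142 mm and thickness 9 mm, joined by a core cylinder of radius 77 mm and height 79 mm. The lower flange rests on z = 0 and the three cylinders share a vertical axis.

The ladder is on the floor beside the stool on its −x side. The spool is on top of the stool.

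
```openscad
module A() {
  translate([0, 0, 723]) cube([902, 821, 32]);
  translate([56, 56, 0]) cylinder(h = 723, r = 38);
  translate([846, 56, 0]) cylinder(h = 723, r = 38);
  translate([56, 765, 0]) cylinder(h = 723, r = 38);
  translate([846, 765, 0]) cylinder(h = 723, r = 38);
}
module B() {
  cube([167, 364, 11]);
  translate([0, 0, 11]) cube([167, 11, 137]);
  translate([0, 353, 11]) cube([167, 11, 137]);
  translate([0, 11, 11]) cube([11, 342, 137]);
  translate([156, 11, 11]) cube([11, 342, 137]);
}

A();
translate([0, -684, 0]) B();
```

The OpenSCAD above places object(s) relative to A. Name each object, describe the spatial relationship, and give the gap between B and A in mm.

The open box's nearest face is 320 mm from the table's −y face.

A is a table. B is an open box. The open box is on the floor beside the table on its −y side. The gap between the open box and the table is 320 mm.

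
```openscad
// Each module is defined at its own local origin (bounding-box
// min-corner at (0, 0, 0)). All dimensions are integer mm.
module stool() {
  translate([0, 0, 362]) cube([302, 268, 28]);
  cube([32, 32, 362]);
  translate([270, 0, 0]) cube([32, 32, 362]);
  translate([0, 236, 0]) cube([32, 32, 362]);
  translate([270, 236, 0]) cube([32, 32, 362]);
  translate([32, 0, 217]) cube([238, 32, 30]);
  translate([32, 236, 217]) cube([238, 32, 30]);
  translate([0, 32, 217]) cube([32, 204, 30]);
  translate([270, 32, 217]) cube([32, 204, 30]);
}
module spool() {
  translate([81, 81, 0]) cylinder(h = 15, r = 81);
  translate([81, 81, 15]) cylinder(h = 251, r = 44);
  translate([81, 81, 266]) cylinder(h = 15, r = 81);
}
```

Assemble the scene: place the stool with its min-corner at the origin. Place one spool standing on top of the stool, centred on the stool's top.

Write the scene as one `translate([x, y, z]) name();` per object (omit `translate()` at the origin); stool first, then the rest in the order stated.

stool();
translate([70, 53, 390]) spool();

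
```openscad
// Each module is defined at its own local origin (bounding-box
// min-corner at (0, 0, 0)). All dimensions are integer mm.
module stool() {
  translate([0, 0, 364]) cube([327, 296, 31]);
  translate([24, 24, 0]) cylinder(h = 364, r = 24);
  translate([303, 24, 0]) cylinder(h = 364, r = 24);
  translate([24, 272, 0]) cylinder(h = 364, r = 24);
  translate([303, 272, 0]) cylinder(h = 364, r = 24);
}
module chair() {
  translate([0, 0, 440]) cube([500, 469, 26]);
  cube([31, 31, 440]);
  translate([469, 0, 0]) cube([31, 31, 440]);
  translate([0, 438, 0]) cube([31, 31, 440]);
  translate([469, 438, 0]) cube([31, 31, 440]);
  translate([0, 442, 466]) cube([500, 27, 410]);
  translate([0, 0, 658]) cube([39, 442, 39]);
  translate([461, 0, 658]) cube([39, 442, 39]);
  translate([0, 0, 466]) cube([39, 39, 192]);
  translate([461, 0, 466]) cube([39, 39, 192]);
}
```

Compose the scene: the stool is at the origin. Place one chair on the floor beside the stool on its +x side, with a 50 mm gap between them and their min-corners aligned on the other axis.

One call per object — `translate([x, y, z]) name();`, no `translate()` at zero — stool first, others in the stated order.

stool();
translate([377, 0, 0]) chair();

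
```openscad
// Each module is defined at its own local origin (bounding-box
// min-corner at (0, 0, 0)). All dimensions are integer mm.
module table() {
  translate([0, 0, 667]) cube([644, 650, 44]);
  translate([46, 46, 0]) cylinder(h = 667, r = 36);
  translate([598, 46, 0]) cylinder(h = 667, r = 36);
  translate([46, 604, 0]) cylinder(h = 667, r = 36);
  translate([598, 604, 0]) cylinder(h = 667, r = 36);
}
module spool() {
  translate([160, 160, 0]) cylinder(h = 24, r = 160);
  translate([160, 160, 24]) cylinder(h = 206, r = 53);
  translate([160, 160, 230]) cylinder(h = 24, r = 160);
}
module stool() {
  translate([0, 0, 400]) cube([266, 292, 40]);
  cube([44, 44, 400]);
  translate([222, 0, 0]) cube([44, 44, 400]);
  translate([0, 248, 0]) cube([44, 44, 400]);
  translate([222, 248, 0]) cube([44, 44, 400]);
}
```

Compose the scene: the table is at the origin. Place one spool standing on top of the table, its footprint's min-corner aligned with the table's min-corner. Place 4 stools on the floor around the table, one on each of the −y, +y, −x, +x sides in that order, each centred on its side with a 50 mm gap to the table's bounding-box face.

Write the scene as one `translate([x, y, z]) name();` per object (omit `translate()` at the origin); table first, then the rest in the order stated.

table();
translate([0, 0, 711]) spool();
translate([189, -342, 0]) stool();
translate([189, 700, 0]) stool();
translate([-316, 179, 0]) stool();
translate([694, 179, 0]) stool();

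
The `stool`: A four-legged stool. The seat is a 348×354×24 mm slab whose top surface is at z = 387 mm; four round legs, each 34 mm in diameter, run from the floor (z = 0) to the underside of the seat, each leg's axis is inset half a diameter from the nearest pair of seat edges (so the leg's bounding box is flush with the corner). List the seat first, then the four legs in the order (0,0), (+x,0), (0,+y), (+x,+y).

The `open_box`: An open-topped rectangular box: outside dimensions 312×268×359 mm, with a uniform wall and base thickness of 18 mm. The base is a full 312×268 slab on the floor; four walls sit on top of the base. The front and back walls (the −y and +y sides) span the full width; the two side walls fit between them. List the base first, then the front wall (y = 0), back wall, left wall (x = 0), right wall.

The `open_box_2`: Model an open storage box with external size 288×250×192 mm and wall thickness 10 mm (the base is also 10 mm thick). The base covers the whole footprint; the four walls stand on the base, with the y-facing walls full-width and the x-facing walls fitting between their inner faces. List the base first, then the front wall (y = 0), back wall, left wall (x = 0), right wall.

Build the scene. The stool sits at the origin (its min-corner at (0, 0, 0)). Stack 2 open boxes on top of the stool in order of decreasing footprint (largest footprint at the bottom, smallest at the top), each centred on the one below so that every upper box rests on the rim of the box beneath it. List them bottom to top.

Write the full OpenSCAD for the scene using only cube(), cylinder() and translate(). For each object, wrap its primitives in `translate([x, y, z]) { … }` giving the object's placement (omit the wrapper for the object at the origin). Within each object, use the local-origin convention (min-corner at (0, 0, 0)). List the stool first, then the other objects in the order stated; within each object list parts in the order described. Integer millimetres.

translate([0, 0, 363]) cube([348, 354, 24]);
translate([17, 17, 0]) cylinder(h = 363, r = 17);
translate([331, 17, 0]) cylinder(h = 363, r = 17);
translate([17, 337, 0]) cylinder(h = 363, r = 17);
translate([331, 337, 0]) cylinder(h = 363, r = 17);
translate([18, 43, 387]) {
  cube([312, 268, 18]);
  translate([0, 0, 18]) cube([312, 18, 341]);
  translate([0, 250, 18]) cube([312, 18, 341]);
  translate([0, 18, 18]) cube([18, 232, 341]);
  translate([294, 18, 18]) cube([18, 232, 341]);
}
translate([30, 52, 746]) {
  cube([288, 250, 10]);
  translate([0, 0, 10]) cube([288, 10, 182]);
  translate([0, 240, 10]) cube([288, 10, 182]);
  translate([0, 10, 10]) cube([10, 230, 182]);
  translate([278, 10, 10]) cube([10, 230, 182]);
}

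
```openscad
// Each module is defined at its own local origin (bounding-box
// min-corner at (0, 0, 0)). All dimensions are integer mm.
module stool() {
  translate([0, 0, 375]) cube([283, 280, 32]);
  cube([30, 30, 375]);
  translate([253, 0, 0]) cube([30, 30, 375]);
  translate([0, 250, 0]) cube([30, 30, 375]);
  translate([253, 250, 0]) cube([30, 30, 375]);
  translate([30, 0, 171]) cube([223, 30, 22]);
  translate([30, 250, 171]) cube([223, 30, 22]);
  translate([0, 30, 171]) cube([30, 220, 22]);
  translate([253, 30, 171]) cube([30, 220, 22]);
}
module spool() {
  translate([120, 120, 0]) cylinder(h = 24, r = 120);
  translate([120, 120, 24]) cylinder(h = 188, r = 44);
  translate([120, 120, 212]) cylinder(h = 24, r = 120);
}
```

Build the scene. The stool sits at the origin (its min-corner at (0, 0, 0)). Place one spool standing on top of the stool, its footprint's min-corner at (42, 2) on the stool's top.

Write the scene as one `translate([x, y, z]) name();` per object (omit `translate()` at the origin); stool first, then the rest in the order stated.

stool();
translate([42, 2, 407]) spool();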